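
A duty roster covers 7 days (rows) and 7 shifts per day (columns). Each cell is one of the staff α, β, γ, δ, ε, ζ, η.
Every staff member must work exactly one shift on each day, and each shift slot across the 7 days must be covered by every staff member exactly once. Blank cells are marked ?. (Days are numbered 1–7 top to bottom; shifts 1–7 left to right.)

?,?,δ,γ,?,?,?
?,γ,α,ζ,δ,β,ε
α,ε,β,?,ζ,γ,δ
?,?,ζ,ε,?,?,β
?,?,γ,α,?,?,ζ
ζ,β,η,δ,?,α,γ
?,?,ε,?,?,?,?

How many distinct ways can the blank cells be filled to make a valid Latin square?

8

Day 1, shift 1: eliminating its day and shift leaves {β, ε, η}.
Day 1, shift 2: eliminating its day and shift leaves {α, ζ, η}.
Day 1, shift 5: eliminating its day and shift leaves {α, β, ε, η}.
Day 1, shift 6: eliminating its day and shift leaves {ε, ζ, η}.
Day 1, shift 7: eliminating its day and shift leaves {α, η}.
Day 2, shift 1: eliminating its day and shift leaves {η}.
Day 3, shift 4: eliminating its day and shift leaves {η}.
Day 4, shift 1: eliminating its day and shift leaves {γ, δ, η}.
Day 4, shift 2: eliminating its day and shift leaves {α, δ, η}.
Day 4, shift 5: eliminating its day and shift leaves {α, γ, η}.
Day 4, shift 6: eliminating its day and shift leaves {δ, η}.
Day 5, shift 1: eliminating its day and shift leaves {β, δ, ε, η}.
Day 5, shift 2: eliminating its day and shift leaves {δ, η}.
Day 5, shift 5: eliminating its day and shift leaves {β, ε, η}.
Day 5, shift 6: eliminating its day and shift leaves {δ, ε, η}.
Day 6, shift 5: eliminating its day and shift leaves {ε}.
Day 7, shift 1: eliminating its day and shift leaves {β, γ, δ, η}.
Day 7, shift 2: eliminating its day and shift leaves {α, δ, ζ, η}.
Day 7, shift 4: eliminating its day and shift leaves {β, η}.
Day 7, shift 5: eliminating its day and shift leaves {α, β, γ, η}.
Day 7, shift 6: eliminating its day and shift leaves {δ, ζ, η}.
Day 7, shift 7: eliminating its day and shift leaves {α, η}.
Enumerating the assignments across these blanks that avoid any day or shift repeat gives 8 completions.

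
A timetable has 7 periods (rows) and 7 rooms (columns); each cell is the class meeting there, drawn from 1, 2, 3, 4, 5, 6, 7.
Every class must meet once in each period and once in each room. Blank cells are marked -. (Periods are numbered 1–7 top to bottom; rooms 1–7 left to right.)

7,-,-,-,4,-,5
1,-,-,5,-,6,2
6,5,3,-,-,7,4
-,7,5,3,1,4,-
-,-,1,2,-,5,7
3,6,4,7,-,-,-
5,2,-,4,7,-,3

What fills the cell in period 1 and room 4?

6

Period 2, room 3: period 2 has {1, 2, 5, 6} and room 3 has {1, 3, 4, 5}, leaving only 7.
Period 2, room 5: period 2 has {1, 2, 5, 6, 7} and room 5 has {1, 4, 7}, leaving only 3.
Period 2, room 2: period 2 has {1, 2, 3, 5, 6, 7} and room 2 has {2, 5, 6, 7}, leaving only 4.
Period 3, room 4: period 3 has {3, 4, 5, 6, 7} and room 4 has {2, 3, 4, 5, 7}, leaving only 1.
Period 1 already has {4, 5, 7} and room 4 already has {1, 2, 3, 4, 5, 7}, so period 1, room 4 must be 6.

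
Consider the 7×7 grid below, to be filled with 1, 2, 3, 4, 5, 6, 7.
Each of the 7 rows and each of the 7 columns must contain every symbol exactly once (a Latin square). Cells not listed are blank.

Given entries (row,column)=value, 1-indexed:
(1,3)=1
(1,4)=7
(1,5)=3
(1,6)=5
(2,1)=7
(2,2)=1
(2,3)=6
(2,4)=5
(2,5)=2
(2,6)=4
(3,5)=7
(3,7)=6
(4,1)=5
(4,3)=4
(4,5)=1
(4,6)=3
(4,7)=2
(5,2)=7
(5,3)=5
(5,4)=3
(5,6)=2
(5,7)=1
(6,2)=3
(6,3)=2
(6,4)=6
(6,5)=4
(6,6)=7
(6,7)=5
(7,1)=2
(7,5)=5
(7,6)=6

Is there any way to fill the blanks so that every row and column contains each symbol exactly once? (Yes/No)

Row 4, column 4: row 4 together with column 4 already contain {1, 2, 3, 4, 5, 6, 7} — every symbol — so nothing can go there. The grid has no valid completion.

No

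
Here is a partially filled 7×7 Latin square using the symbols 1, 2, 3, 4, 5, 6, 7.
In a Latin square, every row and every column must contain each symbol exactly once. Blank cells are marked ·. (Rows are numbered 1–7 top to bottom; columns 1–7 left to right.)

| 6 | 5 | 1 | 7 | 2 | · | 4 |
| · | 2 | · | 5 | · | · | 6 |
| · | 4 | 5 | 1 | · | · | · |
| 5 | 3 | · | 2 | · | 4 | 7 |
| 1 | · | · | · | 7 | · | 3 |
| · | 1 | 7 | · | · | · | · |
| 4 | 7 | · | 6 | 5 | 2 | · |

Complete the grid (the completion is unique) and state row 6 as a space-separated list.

2 1 7 3 4 6 5

Row 1, column 6: row 1 has {1, 2, 4, 5, 6, 7} and column 6 has {2, 4}, leaving only 3.
Row 3, column 7: row 3 has {1, 4, 5} and column 7 has {3, 4, 6, 7}, leaving only 2.
Row 6, column 7: row 6 has {1, 7} and column 7 has {2, 3, 4, 6, 7}, leaving only 5.
Row 6, column 6: row 6 has {1, 5, 7} and column 6 has {2, 3, 4}, leaving only 6.
Row 3, column 6: row 3 has {1, 2, 4, 5} and column 6 has {2, 3, 4, 6}, leaving only 7.
Row 2, column 6: row 2 has {2, 5, 6} and column 6 has {2, 3, 4, 6, 7}, leaving only 1.
Row 3, column 1: row 3 has {1, 2, 4, 5, 7} and column 1 has {1, 4, 5, 6}, leaving only 3.
Row 6, column 1: row 6 has {1, 5, 6, 7} and column 1 has {1, 3, 4, 5, 6}, leaving only 2.
Row 2, column 1: row 2 has {1, 2, 5, 6} and column 1 has {1, 2, 3, 4, 5, 6}, leaving only 7.
Row 3, column 5: row 3 has {1, 2, 3, 4, 5, 7} and column 5 has {2, 5, 7}, leaving only 6.
Row 4, column 3: row 4 has {2, 3, 4, 5, 7} and column 3 has {1, 5, 7}, leaving only 6.
Row 4, column 5: row 4 has {2, 3, 4, 5, 6, 7} and column 5 has {2, 5, 6, 7}, leaving only 1.
Row 5, column 2: row 5 has {1, 3, 7} and column 2 has {1, 2, 3, 4, 5, 7}, leaving only 6.
Row 5, column 4: row 5 has {1, 3, 6, 7} and column 4 has {1, 2, 5, 6, 7}, leaving only 4.
Row 6, column 4: row 6 has {1, 2, 5, 6, 7} and column 4 has {1, 2, 4, 5, 6, 7}, leaving only 3.
Row 6, column 5: row 6 has {1, 2, 3, 5, 6, 7} and column 5 has {1, 2, 5, 6, 7}, leaving only 4.
So row 6 reads: 2 1 7 3 4 6 5.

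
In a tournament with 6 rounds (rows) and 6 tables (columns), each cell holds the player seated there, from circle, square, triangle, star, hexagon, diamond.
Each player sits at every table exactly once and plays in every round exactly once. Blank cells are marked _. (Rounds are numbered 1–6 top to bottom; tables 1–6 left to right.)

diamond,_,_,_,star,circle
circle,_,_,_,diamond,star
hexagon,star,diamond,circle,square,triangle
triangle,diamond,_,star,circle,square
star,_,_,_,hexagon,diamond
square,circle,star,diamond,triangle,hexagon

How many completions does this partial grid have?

4

Round 1, table 2: eliminating its round and table leaves {square, triangle, hexagon}.
Round 1, table 3: eliminating its round and table leaves {square, triangle, hexagon}.
Round 1, table 4: eliminating its round and table leaves {square, triangle, hexagon}.
Round 2, table 2: eliminating its round and table leaves {square, triangle, hexagon}.
Round 2, table 3: eliminating its round and table leaves {square, triangle, hexagon}.
Round 2, table 4: eliminating its round and table leaves {square, triangle, hexagon}.
Round 4, table 3: eliminating its round and table leaves {hexagon}.
Round 5, table 2: eliminating its round and table leaves {square, triangle}.
Round 5, table 3: eliminating its round and table leaves {circle, square, triangle}.
Round 5, table 4: eliminating its round and table leaves {square, triangle}.
Enumerating the assignments across these blanks that avoid any round or table repeat gives 4 completions.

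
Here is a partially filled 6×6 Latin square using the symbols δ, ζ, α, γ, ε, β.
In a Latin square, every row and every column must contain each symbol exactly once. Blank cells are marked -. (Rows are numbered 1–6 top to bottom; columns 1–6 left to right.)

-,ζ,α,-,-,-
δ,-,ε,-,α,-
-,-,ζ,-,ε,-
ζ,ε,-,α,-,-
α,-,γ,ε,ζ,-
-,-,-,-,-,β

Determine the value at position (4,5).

Row 5, column 6: row 5 has {ζ, α, γ, ε} and column 6 has {β}, leaving only δ.
Row 4, column 6: row 4 has {ζ, α, ε} and column 6 has {δ, β}, leaving only γ.
Row 1, column 6: row 1 has {ζ, α} and column 6 has {δ, γ, β}, leaving only ε.
Row 2, column 6: row 2 has {δ, α, ε} and column 6 has {δ, γ, ε, β}, leaving only ζ.
Row 3, column 6: row 3 has {ζ, ε} and column 6 has {δ, ζ, γ, ε, β}, leaving only α.
Row 5, column 2: row 5 has {δ, ζ, α, γ, ε} and column 2 has {ζ, ε}, leaving only β.
Row 2, column 2: row 2 has {δ, ζ, α, ε} and column 2 has {ζ, ε, β}, leaving only γ.
Row 2, column 4: row 2 has {δ, ζ, α, γ, ε} and column 4 has {α, ε}, leaving only β.
Row 3, column 2: row 3 has {ζ, α, ε} and column 2 has {ζ, γ, ε, β}, leaving only δ.
Row 3, column 4: row 3 has {δ, ζ, α, ε} and column 4 has {α, ε, β}, leaving only γ.
Row 1, column 4: row 1 has {ζ, α, ε} and column 4 has {α, γ, ε, β}, leaving only δ.
Row 3, column 1: row 3 has {δ, ζ, α, γ, ε} and column 1 has {δ, ζ, α}, leaving only β.
Row 1, column 1: row 1 has {δ, ζ, α, ε} and column 1 has {δ, ζ, α, β}, leaving only γ.
Row 1, column 5: row 1 has {δ, ζ, α, γ, ε} and column 5 has {ζ, α, ε}, leaving only β.
Row 4 already has {ζ, α, γ, ε} and column 5 already has {ζ, α, ε, β}, so row 4, column 5 must be δ.

δ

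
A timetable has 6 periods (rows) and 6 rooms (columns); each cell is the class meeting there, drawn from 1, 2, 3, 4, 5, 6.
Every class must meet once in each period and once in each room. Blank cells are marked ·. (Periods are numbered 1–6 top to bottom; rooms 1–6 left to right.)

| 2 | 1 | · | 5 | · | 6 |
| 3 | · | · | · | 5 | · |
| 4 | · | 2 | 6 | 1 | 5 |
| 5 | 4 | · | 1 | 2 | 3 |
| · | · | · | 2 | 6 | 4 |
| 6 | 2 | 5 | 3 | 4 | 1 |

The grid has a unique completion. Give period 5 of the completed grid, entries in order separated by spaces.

Period 5, room 1: period 5 has {2, 4, 6} and room 1 has {2, 3, 4, 5, 6}, leaving only 1.
Period 5, room 3: period 5 has {1, 2, 4, 6} and room 3 has {2, 5}, leaving only 3.
Period 5, room 2: period 5 has {1, 2, 3, 4, 6} and room 2 has {1, 2, 4}, leaving only 5.
So period 5 reads: 1 5 3 2 6 4.

1 5 3 2 6 4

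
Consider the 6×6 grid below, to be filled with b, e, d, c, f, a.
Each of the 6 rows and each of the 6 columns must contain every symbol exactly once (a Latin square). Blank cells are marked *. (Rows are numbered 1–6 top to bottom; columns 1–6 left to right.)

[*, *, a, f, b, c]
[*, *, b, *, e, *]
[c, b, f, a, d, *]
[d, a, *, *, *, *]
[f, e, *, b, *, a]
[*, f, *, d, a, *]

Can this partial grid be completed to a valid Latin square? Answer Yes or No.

No

Row 1, column 1: row 1 has {b, c, f, a} and column 1 has {d, c, f}, so it must be e.
Row 1, column 2: row 1 has {b, e, c, f, a} and column 2 has {b, e, f, a}, so it must be d.
Row 2, column 1: row 2 has {b, e} and column 1 has {e, d, c, f}, so it must be a.
Row 2, column 2: row 2 has {b, e, a} and column 2 has {b, e, d, f, a}, so it must be c.
Now row 2, column 4: row 2 together with column 4 already contain {b, e, d, c, f, a} — every symbol — so nothing can go there. The grid has no valid completion.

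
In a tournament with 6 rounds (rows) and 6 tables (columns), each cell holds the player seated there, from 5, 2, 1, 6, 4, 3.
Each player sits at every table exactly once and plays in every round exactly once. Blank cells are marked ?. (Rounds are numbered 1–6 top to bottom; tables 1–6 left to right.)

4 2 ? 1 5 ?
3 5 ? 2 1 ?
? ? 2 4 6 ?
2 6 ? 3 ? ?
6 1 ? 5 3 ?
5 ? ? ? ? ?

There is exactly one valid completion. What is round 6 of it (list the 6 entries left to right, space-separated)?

5 4 1 6 2 3

Round 6, table 4: round 6 has {5} and table 4 has {5, 2, 1, 4, 3}, leaving only 6.
Round 3, table 1: round 3 has {2, 6, 4} and table 1 has {5, 2, 6, 4, 3}, leaving only 1.
Round 3, table 2: round 3 has {2, 1, 6, 4} and table 2 has {5, 2, 1, 6}, leaving only 3.
Round 6, table 2: round 6 has {5, 6} and table 2 has {5, 2, 1, 6, 3}, leaving only 4.
Round 6, table 5: round 6 has {5, 6, 4} and table 5 has {5, 1, 6, 3}, leaving only 2.
Round 3, table 6: round 3 has {2, 1, 6, 4, 3} and table 6 has {}, leaving only 5.
Round 4, table 5: round 4 has {2, 6, 3} and table 5 has {5, 2, 1, 6, 3}, leaving only 4.
Round 4, table 6: round 4 has {2, 6, 4, 3} and table 6 has {5}, leaving only 1.
Round 6, table 6: round 6 has {5, 2, 6, 4} and table 6 has {5, 1}, leaving only 3.
Round 6, table 3: round 6 has {5, 2, 6, 4, 3} and table 3 has {2}, leaving only 1.
So round 6 reads: 5 4 1 6 2 3.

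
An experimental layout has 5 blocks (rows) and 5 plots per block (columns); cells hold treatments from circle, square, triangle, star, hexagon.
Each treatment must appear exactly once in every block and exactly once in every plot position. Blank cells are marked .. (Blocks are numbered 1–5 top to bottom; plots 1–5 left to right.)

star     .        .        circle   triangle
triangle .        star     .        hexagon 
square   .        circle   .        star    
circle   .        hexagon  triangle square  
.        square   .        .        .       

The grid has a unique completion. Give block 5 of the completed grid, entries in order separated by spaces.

hexagon square triangle star circle

Block 5, plot 1: block 5 has {square} and plot 1 has {circle, square, triangle, star}, leaving only hexagon.
Block 5, plot 3: block 5 has {square, hexagon} and plot 3 has {circle, star, hexagon}, leaving only triangle.
Block 5, plot 4: block 5 has {square, triangle, hexagon} and plot 4 has {circle, triangle}, leaving only star.
Block 5, plot 5: block 5 has {square, triangle, star, hexagon} and plot 5 has {square, triangle, star, hexagon}, leaving only circle.
So block 5 reads: hexagon square triangle star circle.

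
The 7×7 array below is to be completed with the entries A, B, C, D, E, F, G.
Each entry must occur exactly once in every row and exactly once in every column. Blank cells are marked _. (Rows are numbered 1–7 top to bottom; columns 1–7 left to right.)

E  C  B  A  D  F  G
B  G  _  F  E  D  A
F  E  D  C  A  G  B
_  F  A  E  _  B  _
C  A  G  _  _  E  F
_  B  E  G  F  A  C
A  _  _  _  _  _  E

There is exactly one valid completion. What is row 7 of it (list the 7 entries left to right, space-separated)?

A D F B G C E

Row 7, column 2: row 7 has {A, E} and column 2 has {A, B, C, E, F, G}, leaving only D.
Row 7, column 4: row 7 has {A, D, E} and column 4 has {A, C, E, F, G}, leaving only B.
Row 7, column 6: row 7 has {A, B, D, E} and column 6 has {A, B, D, E, F, G}, leaving only C.
Row 7, column 3: row 7 has {A, B, C, D, E} and column 3 has {A, B, D, E, G}, leaving only F.
Row 7, column 5: row 7 has {A, B, C, D, E, F} and column 5 has {A, D, E, F}, leaving only G.
So row 7 reads: A D F B G C E.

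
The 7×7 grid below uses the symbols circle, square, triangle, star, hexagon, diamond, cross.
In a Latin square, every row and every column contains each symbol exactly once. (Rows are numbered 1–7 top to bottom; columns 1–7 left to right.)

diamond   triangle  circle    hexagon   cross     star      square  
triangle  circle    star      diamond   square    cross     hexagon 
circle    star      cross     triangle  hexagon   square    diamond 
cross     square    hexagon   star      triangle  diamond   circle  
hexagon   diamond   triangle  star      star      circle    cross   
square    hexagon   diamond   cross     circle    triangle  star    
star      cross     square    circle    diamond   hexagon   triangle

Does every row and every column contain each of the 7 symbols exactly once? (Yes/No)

Column 4 contains star twice (at rows 4 and 5), so it is not a permutation.

No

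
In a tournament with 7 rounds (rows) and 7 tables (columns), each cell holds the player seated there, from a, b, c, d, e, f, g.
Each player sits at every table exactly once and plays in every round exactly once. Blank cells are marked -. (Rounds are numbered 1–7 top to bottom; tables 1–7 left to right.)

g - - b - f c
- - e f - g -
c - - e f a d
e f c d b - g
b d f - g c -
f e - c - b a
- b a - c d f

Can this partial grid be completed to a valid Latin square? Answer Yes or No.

No

Round 4, table 6: round 4 together with table 6 already contain {a, b, c, d, e, f, g} — every symbol — so nothing can go there. The grid has no valid completion.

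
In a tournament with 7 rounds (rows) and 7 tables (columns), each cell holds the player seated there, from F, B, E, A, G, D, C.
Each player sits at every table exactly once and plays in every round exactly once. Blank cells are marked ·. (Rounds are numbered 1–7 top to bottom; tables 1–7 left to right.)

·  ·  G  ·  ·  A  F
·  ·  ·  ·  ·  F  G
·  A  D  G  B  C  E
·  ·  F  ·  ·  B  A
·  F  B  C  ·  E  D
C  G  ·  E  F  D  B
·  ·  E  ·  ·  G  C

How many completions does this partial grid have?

6

Round 1, table 1: eliminating its round and table leaves {B, E, D}.
Round 1, table 2: eliminating its round and table leaves {B, E, D, C}.
Round 1, table 4: eliminating its round and table leaves {B, D}.
Round 1, table 5: eliminating its round and table leaves {E, D, C}.
Round 2, table 1: eliminating its round and table leaves {B, E, A, D}.
Round 2, table 2: eliminating its round and table leaves {B, E, D, C}.
Round 2, table 3: eliminating its round and table leaves {A, C}.
Round 2, table 4: eliminating its round and table leaves {B, A, D}.
Round 2, table 5: eliminating its round and table leaves {E, A, D, C}.
Round 3, table 1: eliminating its round and table leaves {F}.
Round 4, table 1: eliminating its round and table leaves {E, G, D}.
Round 4, table 2: eliminating its round and table leaves {E, D, C}.
Round 4, table 4: eliminating its round and table leaves {D}.
Round 4, table 5: eliminating its round and table leaves {E, G, D, C}.
Round 5, table 1: eliminating its round and table leaves {A, G}.
Round 5, table 5: eliminating its round and table leaves {A, G}.
Round 6, table 3: eliminating its round and table leaves {A}.
Round 7, table 1: eliminating its round and table leaves {F, B, A, D}.
Round 7, table 2: eliminating its round and table leaves {B, D}.
Round 7, table 4: eliminating its round and table leaves {F, B, A, D}.
Round 7, table 5: eliminating its round and table leaves {A, D}.
Enumerating the assignments across these blanks that avoid any round or table repeat gives 6 completions.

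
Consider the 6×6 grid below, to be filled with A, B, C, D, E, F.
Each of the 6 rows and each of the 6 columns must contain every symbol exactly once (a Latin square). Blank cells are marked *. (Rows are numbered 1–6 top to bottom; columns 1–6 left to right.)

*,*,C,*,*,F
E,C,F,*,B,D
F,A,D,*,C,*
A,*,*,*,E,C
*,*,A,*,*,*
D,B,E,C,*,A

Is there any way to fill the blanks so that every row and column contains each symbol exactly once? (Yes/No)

Yes

No row or column among the givens repeats a symbol, and propagating forced cells runs into no contradiction.
One valid completion exists (for instance, B E C D A F / E C F A B D / F A D E C B / A D B F E C / C F A B D E / D B E C F A).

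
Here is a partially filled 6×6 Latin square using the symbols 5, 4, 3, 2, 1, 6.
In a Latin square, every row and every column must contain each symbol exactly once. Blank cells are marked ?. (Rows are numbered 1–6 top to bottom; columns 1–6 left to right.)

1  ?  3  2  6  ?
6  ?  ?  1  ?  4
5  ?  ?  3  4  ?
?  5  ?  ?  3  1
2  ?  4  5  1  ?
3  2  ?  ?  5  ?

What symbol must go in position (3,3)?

Row 1, column 2: row 1 has {3, 2, 1, 6} and column 2 has {5, 2}, leaving only 4.
Row 1, column 6: row 1 has {4, 3, 2, 1, 6} and column 6 has {4, 1}, leaving only 5.
Row 2, column 2: row 2 has {4, 1, 6} and column 2 has {5, 4, 2}, leaving only 3.
Row 2, column 5: row 2 has {4, 3, 1, 6} and column 5 has {5, 4, 3, 1, 6}, leaving only 2.
Row 2, column 3: row 2 has {4, 3, 2, 1, 6} and column 3 has {4, 3}, leaving only 5.
Row 4, column 1: row 4 has {5, 3, 1} and column 1 has {5, 3, 2, 1, 6}, leaving only 4.
Row 4, column 4: row 4 has {5, 4, 3, 1} and column 4 has {5, 3, 2, 1}, leaving only 6.
Row 4, column 3: row 4 has {5, 4, 3, 1, 6} and column 3 has {5, 4, 3}, leaving only 2.
Row 5, column 2: row 5 has {5, 4, 2, 1} and column 2 has {5, 4, 3, 2}, leaving only 6.
Row 3, column 2: row 3 has {5, 4, 3} and column 2 has {5, 4, 3, 2, 6}, leaving only 1.
Row 3 already has {5, 4, 3, 1} and column 3 already has {5, 4, 3, 2}, so row 3, column 3 must be 6.

6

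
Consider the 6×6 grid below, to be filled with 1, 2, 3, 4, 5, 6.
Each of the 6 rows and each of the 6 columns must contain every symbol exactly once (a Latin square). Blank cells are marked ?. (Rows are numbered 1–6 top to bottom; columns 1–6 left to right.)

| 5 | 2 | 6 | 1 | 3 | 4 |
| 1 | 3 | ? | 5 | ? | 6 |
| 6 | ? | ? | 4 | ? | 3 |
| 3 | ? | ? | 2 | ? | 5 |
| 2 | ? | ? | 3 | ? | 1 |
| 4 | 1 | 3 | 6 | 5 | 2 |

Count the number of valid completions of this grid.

3

Row 2, column 3: eliminating its row and column leaves {2, 4}.
Row 2, column 5: eliminating its row and column leaves {2, 4}.
Row 3, column 2: eliminating its row and column leaves {5}.
Row 3, column 3: eliminating its row and column leaves {1, 2, 5}.
Row 3, column 5: eliminating its row and column leaves {1, 2}.
Row 4, column 2: eliminating its row and column leaves {4, 6}.
Row 4, column 3: eliminating its row and column leaves {1, 4}.
Row 4, column 5: eliminating its row and column leaves {1, 4, 6}.
Row 5, column 2: eliminating its row and column leaves {4, 5, 6}.
Row 5, column 3: eliminating its row and column leaves {4, 5}.
Row 5, column 5: eliminating its row and column leaves {4, 6}.
Enumerating the assignments across these blanks that avoid any row or column repeat gives 3 completions.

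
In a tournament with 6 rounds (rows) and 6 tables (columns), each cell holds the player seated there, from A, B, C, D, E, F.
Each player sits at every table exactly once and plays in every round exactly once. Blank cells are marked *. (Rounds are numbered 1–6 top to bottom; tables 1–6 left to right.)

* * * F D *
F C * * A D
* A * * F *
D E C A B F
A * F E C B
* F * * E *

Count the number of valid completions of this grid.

Round 1, table 1: eliminating its round and table leaves {B, C, E}.
Round 1, table 2: eliminating its round and table leaves {B}.
Round 1, table 3: eliminating its round and table leaves {A, B, E}.
Round 1, table 6: eliminating its round and table leaves {A, C, E}.
Round 2, table 3: eliminating its round and table leaves {B, E}.
Round 2, table 4: eliminating its round and table leaves {B}.
Round 3, table 1: eliminating its round and table leaves {B, C, E}.
Round 3, table 3: eliminating its round and table leaves {B, D, E}.
Round 3, table 4: eliminating its round and table leaves {B, C, D}.
Round 3, table 6: eliminating its round and table leaves {C, E}.
Round 5, table 2: eliminating its round and table leaves {D}.
Round 6, table 1: eliminating its round and table leaves {B, C}.
Round 6, table 3: eliminating its round and table leaves {A, B, D}.
Round 6, table 4: eliminating its round and table leaves {B, C, D}.
Round 6, table 6: eliminating its round and table leaves {A, C}.
Enumerating the assignments across these blanks that avoid any round or table repeat gives 3 completions.

3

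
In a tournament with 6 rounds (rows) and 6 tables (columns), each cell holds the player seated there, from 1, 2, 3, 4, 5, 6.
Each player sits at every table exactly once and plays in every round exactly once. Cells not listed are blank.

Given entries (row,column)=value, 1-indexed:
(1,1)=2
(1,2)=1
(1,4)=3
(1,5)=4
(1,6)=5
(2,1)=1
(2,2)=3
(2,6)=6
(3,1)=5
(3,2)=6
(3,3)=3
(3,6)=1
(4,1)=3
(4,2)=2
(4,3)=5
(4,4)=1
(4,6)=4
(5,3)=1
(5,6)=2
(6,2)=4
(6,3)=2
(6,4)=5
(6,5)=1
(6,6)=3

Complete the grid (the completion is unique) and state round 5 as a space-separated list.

Round 5, table 2: round 5 has {1, 2} and table 2 has {1, 2, 3, 4, 6}, leaving only 5.
Round 1, table 3: round 1 has {1, 2, 3, 4, 5} and table 3 has {1, 2, 3, 5}, leaving only 6.
Round 2, table 3: round 2 has {1, 3, 6} and table 3 has {1, 2, 3, 5, 6}, leaving only 4.
Round 2, table 4: round 2 has {1, 3, 4, 6} and table 4 has {1, 3, 5}, leaving only 2.
Round 2, table 5: round 2 has {1, 2, 3, 4, 6} and table 5 has {1, 4}, leaving only 5.
Round 3, table 4: round 3 has {1, 3, 5, 6} and table 4 has {1, 2, 3, 5}, leaving only 4.
Round 5, table 4: round 5 has {1, 2, 5} and table 4 has {1, 2, 3, 4, 5}, leaving only 6.
Round 5, table 1: round 5 has {1, 2, 5, 6} and table 1 has {1, 2, 3, 5}, leaving only 4.
Round 5, table 5: round 5 has {1, 2, 4, 5, 6} and table 5 has {1, 4, 5}, leaving only 3.
So round 5 reads: 4 5 1 6 3 2.

4 5 1 6 3 2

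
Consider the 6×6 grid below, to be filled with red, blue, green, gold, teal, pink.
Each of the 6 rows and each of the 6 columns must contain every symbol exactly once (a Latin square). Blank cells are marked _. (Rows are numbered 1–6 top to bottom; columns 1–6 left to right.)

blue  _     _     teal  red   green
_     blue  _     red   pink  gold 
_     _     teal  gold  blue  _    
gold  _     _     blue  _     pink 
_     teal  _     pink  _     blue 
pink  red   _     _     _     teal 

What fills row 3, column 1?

Row 2, column 3: row 2 has {red, blue, gold, pink} and column 3 has {teal}, leaving only green.
Row 2, column 1: row 2 has {red, blue, green, gold, pink} and column 1 has {blue, gold, pink}, leaving only teal.
Row 3, column 6: row 3 has {blue, gold, teal} and column 6 has {blue, green, gold, teal, pink}, leaving only red.
Row 3 already has {red, blue, gold, teal} and column 1 already has {blue, gold, teal, pink}, so row 3, column 1 must be green.

green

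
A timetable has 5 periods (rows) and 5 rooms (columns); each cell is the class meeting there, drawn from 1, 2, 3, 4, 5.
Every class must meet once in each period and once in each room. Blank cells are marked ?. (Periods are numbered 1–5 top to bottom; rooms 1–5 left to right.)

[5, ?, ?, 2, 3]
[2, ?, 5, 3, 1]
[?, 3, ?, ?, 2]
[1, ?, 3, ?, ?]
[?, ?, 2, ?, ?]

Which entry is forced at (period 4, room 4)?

Period 2, room 2: period 2 has {1, 2, 3, 5} and room 2 has {3}, leaving only 4.
Period 1, room 2: period 1 has {2, 3, 5} and room 2 has {3, 4}, leaving only 1.
Period 1, room 3: period 1 has {1, 2, 3, 5} and room 3 has {2, 3, 5}, leaving only 4.
Period 3, room 1: period 3 has {2, 3} and room 1 has {1, 2, 5}, leaving only 4.
Period 3, room 3: period 3 has {2, 3, 4} and room 3 has {2, 3, 4, 5}, leaving only 1.
Period 3, room 4: period 3 has {1, 2, 3, 4} and room 4 has {2, 3}, leaving only 5.
Period 4 already has {1, 3} and room 4 already has {2, 3, 5}, so period 4, room 4 must be 4.

4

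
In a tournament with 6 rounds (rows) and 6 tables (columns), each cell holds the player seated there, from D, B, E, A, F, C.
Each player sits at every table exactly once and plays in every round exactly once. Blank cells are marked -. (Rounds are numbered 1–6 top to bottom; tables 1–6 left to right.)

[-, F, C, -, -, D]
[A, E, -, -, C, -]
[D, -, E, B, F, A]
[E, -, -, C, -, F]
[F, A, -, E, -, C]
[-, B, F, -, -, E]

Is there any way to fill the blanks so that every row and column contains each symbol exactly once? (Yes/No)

Yes

No round or table among the givens repeats a symbol, and propagating forced cells runs into no contradiction.
One valid completion exists (for instance, B F C A E D / A E D F C B / D C E B F A / E D A C B F / F A B E D C / C B F D A E).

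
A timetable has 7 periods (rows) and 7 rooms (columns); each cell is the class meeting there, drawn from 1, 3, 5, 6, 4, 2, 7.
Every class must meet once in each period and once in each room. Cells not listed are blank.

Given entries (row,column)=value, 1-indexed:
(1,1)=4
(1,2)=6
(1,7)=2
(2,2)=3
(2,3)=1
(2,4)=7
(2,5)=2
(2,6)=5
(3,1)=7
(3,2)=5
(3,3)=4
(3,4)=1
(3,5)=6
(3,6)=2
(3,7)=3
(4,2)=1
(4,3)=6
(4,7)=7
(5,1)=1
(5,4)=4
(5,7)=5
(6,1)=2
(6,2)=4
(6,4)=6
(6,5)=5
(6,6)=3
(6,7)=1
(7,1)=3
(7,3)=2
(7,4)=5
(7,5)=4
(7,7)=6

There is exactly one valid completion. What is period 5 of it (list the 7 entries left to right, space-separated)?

1 2 3 4 7 6 5

Period 1, room 4: period 1 has {6, 4, 2} and room 4 has {1, 5, 6, 4, 7}, leaving only 3.
Period 2, room 1: period 2 has {1, 3, 5, 2, 7} and room 1 has {1, 3, 4, 2, 7}, leaving only 6.
Period 2, room 7: period 2 has {1, 3, 5, 6, 2, 7} and room 7 has {1, 3, 5, 6, 2, 7}, leaving only 4.
Period 4, room 1: period 4 has {1, 6, 7} and room 1 has {1, 3, 6, 4, 2, 7}, leaving only 5.
Period 4, room 4: period 4 has {1, 5, 6, 7} and room 4 has {1, 3, 5, 6, 4, 7}, leaving only 2.
Period 4, room 5: period 4 has {1, 5, 6, 2, 7} and room 5 has {5, 6, 4, 2}, leaving only 3.
Period 5, room 5: period 5 has {1, 5, 4} and room 5 has {3, 5, 6, 4, 2}, leaving only 7.
Period 5, room 2: period 5 has {1, 5, 4, 7} and room 2 has {1, 3, 5, 6, 4}, leaving only 2.
Period 5, room 3: period 5 has {1, 5, 4, 2, 7} and room 3 has {1, 6, 4, 2}, leaving only 3.
Period 5, room 6: period 5 has {1, 3, 5, 4, 2, 7} and room 6 has {3, 5, 2}, leaving only 6.
So period 5 reads: 1 2 3 4 7 6 5.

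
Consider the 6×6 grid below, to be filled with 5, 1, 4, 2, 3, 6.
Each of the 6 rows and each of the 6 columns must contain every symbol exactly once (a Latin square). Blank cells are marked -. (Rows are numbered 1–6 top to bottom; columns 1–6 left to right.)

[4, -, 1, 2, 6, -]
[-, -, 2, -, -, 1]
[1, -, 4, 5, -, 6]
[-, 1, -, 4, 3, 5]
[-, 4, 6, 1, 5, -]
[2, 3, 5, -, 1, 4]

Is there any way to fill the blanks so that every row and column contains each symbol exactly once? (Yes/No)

Row 4, column 3: row 4 together with column 3 already contain {5, 1, 4, 2, 3, 6} — every symbol — so nothing can go there. The grid has no valid completion.

No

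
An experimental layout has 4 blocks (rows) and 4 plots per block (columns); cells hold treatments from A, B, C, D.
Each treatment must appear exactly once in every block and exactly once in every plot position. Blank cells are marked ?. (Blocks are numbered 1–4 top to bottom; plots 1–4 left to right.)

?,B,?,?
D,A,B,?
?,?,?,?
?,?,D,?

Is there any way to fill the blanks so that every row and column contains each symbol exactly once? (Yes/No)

Yes

No block or plot among the givens repeats a symbol, and propagating forced cells runs into no contradiction.
One valid completion exists (for instance, A B C D / D A B C / C D A B / B C D A).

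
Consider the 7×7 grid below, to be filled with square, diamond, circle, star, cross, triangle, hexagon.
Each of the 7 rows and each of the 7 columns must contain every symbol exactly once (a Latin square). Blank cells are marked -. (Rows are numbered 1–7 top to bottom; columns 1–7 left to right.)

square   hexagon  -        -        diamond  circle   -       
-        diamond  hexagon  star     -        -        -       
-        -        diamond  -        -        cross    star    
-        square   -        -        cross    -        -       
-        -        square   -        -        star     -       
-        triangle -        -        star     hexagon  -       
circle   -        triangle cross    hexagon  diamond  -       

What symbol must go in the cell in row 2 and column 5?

circle

Row 1, column 4: row 1 has {square, diamond, circle, hexagon} and column 4 has {star, cross}, leaving only triangle.
Row 1, column 7: row 1 has {square, diamond, circle, triangle, hexagon} and column 7 has {star}, leaving only cross.
Row 1, column 3: row 1 has {square, diamond, circle, cross, triangle, hexagon} and column 3 has {square, diamond, triangle, hexagon}, leaving only star.
Row 3, column 2: row 3 has {diamond, star, cross} and column 2 has {square, diamond, triangle, hexagon}, leaving only circle.
Row 4, column 3: row 4 has {square, cross} and column 3 has {square, diamond, star, triangle, hexagon}, leaving only circle.
Row 4, column 6: row 4 has {square, circle, cross} and column 6 has {diamond, circle, star, cross, hexagon}, leaving only triangle.
Row 2, column 6: row 2 has {diamond, star, hexagon} and column 6 has {diamond, circle, star, cross, triangle, hexagon}, leaving only square.
Row 5, column 2: row 5 has {square, star} and column 2 has {square, diamond, circle, triangle, hexagon}, leaving only cross.
Row 6, column 3: row 6 has {star, triangle, hexagon} and column 3 has {square, diamond, circle, star, triangle, hexagon}, leaving only cross.
Row 6, column 1: row 6 has {star, cross, triangle, hexagon} and column 1 has {square, circle}, leaving only diamond.
Row 7, column 2: row 7 has {diamond, circle, cross, triangle, hexagon} and column 2 has {square, diamond, circle, cross, triangle, hexagon}, leaving only star.
Row 7, column 7: row 7 has {diamond, circle, star, cross, triangle, hexagon} and column 7 has {star, cross}, leaving only square.
Row 6, column 7: row 6 has {diamond, star, cross, triangle, hexagon} and column 7 has {square, star, cross}, leaving only circle.
Row 2, column 7: row 2 has {square, diamond, star, hexagon} and column 7 has {square, circle, star, cross}, leaving only triangle.
Row 2 already has {square, diamond, star, triangle, hexagon} and column 5 already has {diamond, star, cross, hexagon}, so row 2, column 5 must be circle.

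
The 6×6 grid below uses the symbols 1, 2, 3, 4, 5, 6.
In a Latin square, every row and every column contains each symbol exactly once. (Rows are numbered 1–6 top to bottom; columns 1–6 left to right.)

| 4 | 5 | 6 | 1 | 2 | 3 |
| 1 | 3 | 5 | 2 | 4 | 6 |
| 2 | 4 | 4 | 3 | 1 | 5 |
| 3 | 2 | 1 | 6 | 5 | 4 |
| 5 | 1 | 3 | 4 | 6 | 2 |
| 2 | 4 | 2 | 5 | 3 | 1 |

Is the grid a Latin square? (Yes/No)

No

Row 6 contains 2 twice (at columns 1 and 3); row 3 is also not a permutation.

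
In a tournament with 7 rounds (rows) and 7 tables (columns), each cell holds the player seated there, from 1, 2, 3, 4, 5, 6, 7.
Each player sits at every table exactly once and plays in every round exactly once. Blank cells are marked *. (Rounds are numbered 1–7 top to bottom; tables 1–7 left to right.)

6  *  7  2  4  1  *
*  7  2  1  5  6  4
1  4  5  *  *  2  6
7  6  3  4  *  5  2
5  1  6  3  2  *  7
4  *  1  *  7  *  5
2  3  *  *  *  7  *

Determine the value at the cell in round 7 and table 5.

6

Round 1, table 2: round 1 has {1, 2, 4, 6, 7} and table 2 has {1, 3, 4, 6, 7}, leaving only 5.
Round 1, table 7: round 1 has {1, 2, 4, 5, 6, 7} and table 7 has {2, 4, 5, 6, 7}, leaving only 3.
Round 2, table 1: round 2 has {1, 2, 4, 5, 6, 7} and table 1 has {1, 2, 4, 5, 6, 7}, leaving only 3.
Round 3, table 4: round 3 has {1, 2, 4, 5, 6} and table 4 has {1, 2, 3, 4}, leaving only 7.
Round 3, table 5: round 3 has {1, 2, 4, 5, 6, 7} and table 5 has {2, 4, 5, 7}, leaving only 3.
Round 4, table 5: round 4 has {2, 3, 4, 5, 6, 7} and table 5 has {2, 3, 4, 5, 7}, leaving only 1.
Round 7 already has {2, 3, 7} and table 5 already has {1, 2, 3, 4, 5, 7}, so round 7, table 5 must be 6.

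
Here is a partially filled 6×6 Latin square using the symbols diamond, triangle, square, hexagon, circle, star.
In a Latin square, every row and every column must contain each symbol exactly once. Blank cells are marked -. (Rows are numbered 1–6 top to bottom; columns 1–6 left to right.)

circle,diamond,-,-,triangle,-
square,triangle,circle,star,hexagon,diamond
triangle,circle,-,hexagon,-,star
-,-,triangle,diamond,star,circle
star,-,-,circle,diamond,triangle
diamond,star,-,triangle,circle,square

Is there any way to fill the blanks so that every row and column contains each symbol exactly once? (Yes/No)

Yes

No row or column among the givens repeats a symbol, and propagating forced cells runs into no contradiction.
One valid completion exists (for instance, circle diamond star square triangle hexagon / square triangle circle star hexagon diamond / triangle circle diamond hexagon square star / hexagon square triangle diamond star circle / star hexagon square circle diamond triangle / diamond star hexagon triangle circle square).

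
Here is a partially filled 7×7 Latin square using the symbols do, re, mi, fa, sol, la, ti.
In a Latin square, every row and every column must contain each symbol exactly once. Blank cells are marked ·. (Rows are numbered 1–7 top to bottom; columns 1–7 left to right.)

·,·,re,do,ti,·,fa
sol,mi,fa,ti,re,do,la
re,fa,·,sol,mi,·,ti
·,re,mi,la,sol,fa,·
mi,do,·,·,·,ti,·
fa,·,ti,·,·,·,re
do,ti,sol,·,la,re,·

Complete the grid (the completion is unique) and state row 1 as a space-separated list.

Row 1, column 1: row 1 has {do, re, fa, ti} and column 1 has {do, re, mi, fa, sol}, leaving only la.
Row 1, column 2: row 1 has {do, re, fa, la, ti} and column 2 has {do, re, mi, fa, ti}, leaving only sol.
Row 1, column 6: row 1 has {do, re, fa, sol, la, ti} and column 6 has {do, re, fa, ti}, leaving only mi.
So row 1 reads: la sol re do ti mi fa.

la sol re do ti mi fa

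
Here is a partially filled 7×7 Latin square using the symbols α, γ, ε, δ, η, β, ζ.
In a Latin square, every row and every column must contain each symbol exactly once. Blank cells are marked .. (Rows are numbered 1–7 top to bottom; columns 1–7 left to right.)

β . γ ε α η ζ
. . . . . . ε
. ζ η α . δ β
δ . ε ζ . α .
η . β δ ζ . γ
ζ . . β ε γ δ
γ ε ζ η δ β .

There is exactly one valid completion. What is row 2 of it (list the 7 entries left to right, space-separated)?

α β δ γ η ζ ε

Row 2, column 1: row 2 has {ε} and column 1 has {γ, δ, η, β, ζ}, leaving only α.
Row 2, column 3: row 2 has {α, ε} and column 3 has {γ, ε, η, β, ζ}, leaving only δ.
Row 2, column 4: row 2 has {α, ε, δ} and column 4 has {α, ε, δ, η, β, ζ}, leaving only γ.
Row 2, column 6: row 2 has {α, γ, ε, δ} and column 6 has {α, γ, δ, η, β}, leaving only ζ.
Row 1, column 2: row 1 has {α, γ, ε, η, β, ζ} and column 2 has {ε, ζ}, leaving only δ.
Row 3, column 1: row 3 has {α, δ, η, β, ζ} and column 1 has {α, γ, δ, η, β, ζ}, leaving only ε.
Row 3, column 5: row 3 has {α, ε, δ, η, β, ζ} and column 5 has {α, ε, δ, ζ}, leaving only γ.
Row 4, column 7: row 4 has {α, ε, δ, ζ} and column 7 has {γ, ε, δ, β, ζ}, leaving only η.
Row 4, column 5: row 4 has {α, ε, δ, η, ζ} and column 5 has {α, γ, ε, δ, ζ}, leaving only β.
Row 2, column 5: row 2 has {α, γ, ε, δ, ζ} and column 5 has {α, γ, ε, δ, β, ζ}, leaving only η.
Row 2, column 2: row 2 has {α, γ, ε, δ, η, ζ} and column 2 has {ε, δ, ζ}, leaving only β.
So row 2 reads: α β δ γ η ζ ε.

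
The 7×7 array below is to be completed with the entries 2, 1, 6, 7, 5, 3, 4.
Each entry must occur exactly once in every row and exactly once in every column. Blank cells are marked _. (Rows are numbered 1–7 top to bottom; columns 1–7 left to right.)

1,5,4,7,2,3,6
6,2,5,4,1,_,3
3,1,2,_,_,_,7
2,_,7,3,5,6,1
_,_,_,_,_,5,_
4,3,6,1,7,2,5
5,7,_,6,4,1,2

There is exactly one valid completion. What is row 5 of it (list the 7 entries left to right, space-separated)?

Row 5, column 1: row 5 has {5} and column 1 has {2, 1, 6, 5, 3, 4}, leaving only 7.
Row 5, column 4: row 5 has {7, 5} and column 4 has {1, 6, 7, 3, 4}, leaving only 2.
Row 5, column 7: row 5 has {2, 7, 5} and column 7 has {2, 1, 6, 7, 5, 3}, leaving only 4.
Row 5, column 2: row 5 has {2, 7, 5, 4} and column 2 has {2, 1, 7, 5, 3}, leaving only 6.
Row 5, column 5: row 5 has {2, 6, 7, 5, 4} and column 5 has {2, 1, 7, 5, 4}, leaving only 3.
Row 5, column 3: row 5 has {2, 6, 7, 5, 3, 4} and column 3 has {2, 6, 7, 5, 4}, leaving only 1.
So row 5 reads: 7 6 1 2 3 5 4.

7 6 1 2 3 5 4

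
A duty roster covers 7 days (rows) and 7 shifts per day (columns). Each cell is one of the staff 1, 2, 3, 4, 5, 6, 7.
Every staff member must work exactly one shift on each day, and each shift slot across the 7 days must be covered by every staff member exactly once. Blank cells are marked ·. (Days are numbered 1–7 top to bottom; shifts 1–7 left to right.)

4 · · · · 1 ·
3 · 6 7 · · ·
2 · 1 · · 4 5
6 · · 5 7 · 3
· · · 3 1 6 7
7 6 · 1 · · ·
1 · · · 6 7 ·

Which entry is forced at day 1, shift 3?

7

Day 3, shift 4: day 3 has {1, 2, 4, 5} and shift 4 has {1, 3, 5, 7}, leaving only 6.
Day 1, shift 4: day 1 has {1, 4} and shift 4 has {1, 3, 5, 6, 7}, leaving only 2.
Day 1, shift 7: day 1 has {1, 2, 4} and shift 7 has {3, 5, 7}, leaving only 6.
Day 3, shift 5: day 3 has {1, 2, 4, 5, 6} and shift 5 has {1, 6, 7}, leaving only 3.
Day 1, shift 5: day 1 has {1, 2, 4, 6} and shift 5 has {1, 3, 6, 7}, leaving only 5.
Day 3, shift 2: day 3 has {1, 2, 3, 4, 5, 6} and shift 2 has {6}, leaving only 7.
Day 1, shift 2: day 1 has {1, 2, 4, 5, 6} and shift 2 has {6, 7}, leaving only 3.
Day 1 already has {1, 2, 3, 4, 5, 6} and shift 3 already has {1, 6}, so day 1, shift 3 must be 7.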